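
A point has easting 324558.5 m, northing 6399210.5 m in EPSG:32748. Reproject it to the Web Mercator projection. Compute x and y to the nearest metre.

Unproject from UTM 48S (λ₀ = 105°) → φ = -32.53059985°, λ = 103.13190026°.
Web Mercator (R = 6378137 m): x = 11480590.621 m, y = -3833163.408 m.

x 11480591 m, y -3833163 m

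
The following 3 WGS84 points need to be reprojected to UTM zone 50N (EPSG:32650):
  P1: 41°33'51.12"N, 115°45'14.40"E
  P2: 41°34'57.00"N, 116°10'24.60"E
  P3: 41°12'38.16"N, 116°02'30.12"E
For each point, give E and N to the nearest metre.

P1: E 396107 m, N 4602141 m; P2: E 431105 m, N 4603753 m; P3: E 419662 m, N 4562579 m

UTM zone 50N: λ₀ = 117°, k₀ = 0.9996.
P1 (41.5642°, 115.7540°) → (396107.163, 4602141.244) m.
P2 (41.5825°, 116.1735°) → (431105.349, 4603753.178) m.
P3 (41.2106°, 116.0417°) → (419662.079, 4562578.742) m.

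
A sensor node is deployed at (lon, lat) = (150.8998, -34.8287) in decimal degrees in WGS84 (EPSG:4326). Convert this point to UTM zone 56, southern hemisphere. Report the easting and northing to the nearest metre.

E 307940 m, N 6143942 m

Zone 56 central meridian λ₀ = 6×56 − 183 = 153°; Δλ = -2.1002°.
Transverse Mercator on WGS84 with k₀ = 0.9996 gives E = 307939.661 m, N = 6143942.279 m.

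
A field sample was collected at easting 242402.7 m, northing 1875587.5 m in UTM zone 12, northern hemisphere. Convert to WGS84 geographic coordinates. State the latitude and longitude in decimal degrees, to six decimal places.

Zone 12N: λ₀ = -111°, k₀ = 0.9996, false easting 500000 m.
Meridian distance M = (N − FN)/k₀ = 1876338.0 m.
Inverse transverse Mercator on WGS84 gives φ = 16.94979976°, λ = -113.41880010°.

lat 16.949800°, lon -113.418800°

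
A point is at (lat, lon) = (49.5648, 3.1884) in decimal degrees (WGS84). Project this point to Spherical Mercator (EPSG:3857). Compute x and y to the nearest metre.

Web Mercator is spherical with R = a = 6378137 m.
x = R·λ = 6378137 × 0.055648078 = 354931.064 m.
y = R·ln tan(π/4 + φ/2) = 6378137 × 0.998919470 = 6371245.232 m.

x 354931 m, y 6371245 m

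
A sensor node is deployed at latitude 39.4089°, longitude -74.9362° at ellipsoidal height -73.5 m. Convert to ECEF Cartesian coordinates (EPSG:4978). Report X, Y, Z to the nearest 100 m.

WGS84: a = 6378137 m, e² = 0.006694380; N(φ) = a/√(1−e²sin²φ) = 6386758.783 m.
X = (N+h)·cosφ·cosλ = 1282469.076 m; Y = (N+h)·cosφ·sinλ = -4765009.671 m; Z = (N(1−e²)+h)·sinφ = 4027447.303 m.

X 1282500 m, Y -4765000 m, Z 4027400 m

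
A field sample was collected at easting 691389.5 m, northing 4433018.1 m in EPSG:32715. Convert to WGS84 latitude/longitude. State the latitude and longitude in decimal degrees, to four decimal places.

lat -50.2240°, lon -90.3168°

Zone 15S: λ₀ = -93°, k₀ = 0.9996, false easting 500000 m, false northing 10000000 m.
Meridian distance M = (N − FN)/k₀ = -5569209.6 m.
Inverse transverse Mercator on WGS84 gives φ = -50.22399995°, λ = -90.31680028°.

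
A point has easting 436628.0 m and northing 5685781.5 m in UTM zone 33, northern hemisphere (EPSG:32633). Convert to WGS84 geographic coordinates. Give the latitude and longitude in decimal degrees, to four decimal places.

Zone 33N: λ₀ = 15°, k₀ = 0.9996, false easting 500000 m.
Meridian distance M = (N − FN)/k₀ = 5688056.7 m.
Inverse transverse Mercator on WGS84 gives φ = 51.31980043°, λ = 14.09059981°.

lat 51.3198°, lon 14.0906°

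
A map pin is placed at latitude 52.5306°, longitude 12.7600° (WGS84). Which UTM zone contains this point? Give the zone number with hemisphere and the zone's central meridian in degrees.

Zone 33N, central meridian 15°

UTM zone = ⌊(λ + 180)/6⌋ + 1; 12.7600° ∈ [12°, 18°) → zone 33.
Hemisphere: N (φ ≥ 0).
Central meridian λ₀ = 6×33 − 183 = 15°.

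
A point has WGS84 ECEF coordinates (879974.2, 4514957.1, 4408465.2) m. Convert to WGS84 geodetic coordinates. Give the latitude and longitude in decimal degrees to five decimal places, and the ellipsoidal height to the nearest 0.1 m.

lat 43.97470°, lon 78.97120°, h 3451.0 m

λ = atan2(Y, X) = 78.97120001°; p = √(X²+Y²) = 4599912.2 m.
Bowring's method on WGS84 (a = 6378137 m, b = 6356752.314 m) gives φ = 43.97470000°, h = 3451.013 m.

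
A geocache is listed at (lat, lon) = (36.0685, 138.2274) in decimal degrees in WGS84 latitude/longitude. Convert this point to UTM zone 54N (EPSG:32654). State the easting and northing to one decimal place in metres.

E 250298.3 m, N 3995104.8 m

Zone 54 central meridian λ₀ = 6×54 − 183 = 141°; Δλ = -2.7726°.
Transverse Mercator on WGS84 with k₀ = 0.9996 gives E = 250298.288 m, N = 3995104.802 m.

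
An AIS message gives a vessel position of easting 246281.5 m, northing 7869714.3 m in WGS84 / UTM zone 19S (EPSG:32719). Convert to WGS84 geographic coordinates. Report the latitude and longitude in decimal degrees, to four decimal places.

lat -19.2503°, lon -71.4137°

Zone 19S: λ₀ = -69°, k₀ = 0.9996, false easting 500000 m, false northing 10000000 m.
Meridian distance M = (N − FN)/k₀ = -2131138.2 m.
Inverse transverse Mercator on WGS84 gives φ = -19.25030032°, λ = -71.41369963°.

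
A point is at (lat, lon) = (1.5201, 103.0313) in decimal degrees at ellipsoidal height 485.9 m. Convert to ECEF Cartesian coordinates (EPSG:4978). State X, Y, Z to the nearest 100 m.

WGS84: a = 6378137 m, e² = 0.006694380; N(φ) = a/√(1−e²sin²φ) = 6378152.024 m.
X = (N+h)·cosφ·cosλ = -1437770.218 m; Y = (N+h)·cosφ·sinλ = 6212182.102 m; Z = (N(1−e²)+h)·sinφ = 168077.525 m.

X -1437800 m, Y 6212200 m, Z 168100 m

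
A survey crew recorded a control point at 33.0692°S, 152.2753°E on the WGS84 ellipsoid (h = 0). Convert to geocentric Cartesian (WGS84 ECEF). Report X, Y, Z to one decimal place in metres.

WGS84: a = 6378137 m, e² = 0.006694380; N(φ) = a/√(1−e²sin²φ) = 6384502.827 m.
X = (N+h)·cosφ·cosλ = -4736040.951 m; Y = (N+h)·cosφ·sinλ = 2489082.134 m; Z = (N(1−e²)+h)·sinφ = -3460392.603 m.

X -4736041.0 m, Y 2489082.1 m, Z -3460392.6 m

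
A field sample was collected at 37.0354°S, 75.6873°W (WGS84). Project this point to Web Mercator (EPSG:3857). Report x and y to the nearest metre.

x -8425472 m, y -4444042 m

Web Mercator is spherical with R = a = 6378137 m.
x = R·λ = 6378137 × -1.320992587 = -8425471.696 m.
y = R·ln tan(π/4 + φ/2) = 6378137 × -0.696761804 = -4444042.240 m.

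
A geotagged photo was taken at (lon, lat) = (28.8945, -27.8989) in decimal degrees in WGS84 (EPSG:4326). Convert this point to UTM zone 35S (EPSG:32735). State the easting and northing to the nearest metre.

Zone 35 central meridian λ₀ = 6×35 − 183 = 27°; Δλ = +1.8945°.
Transverse Mercator on WGS84 with k₀ = 0.9996 gives E = 686464.817 m, N = 6912554.111 m.

E 686465 m, N 6912554 m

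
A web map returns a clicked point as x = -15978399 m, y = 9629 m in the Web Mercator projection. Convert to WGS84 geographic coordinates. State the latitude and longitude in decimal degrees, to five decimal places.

lat 0.08650°, lon -143.53640°

R = 6378137 m. λ = x/R = -143.53640037°.
φ = 2·arctan(exp(y/R)) − 90° = 2·arctan(1.00151) − 90° = 0.08649875°.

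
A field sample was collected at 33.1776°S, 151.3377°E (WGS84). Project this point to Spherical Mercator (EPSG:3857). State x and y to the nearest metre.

x 16846836 m, y -3918901 m

Web Mercator is spherical with R = a = 6378137 m.
x = R·λ = 6378137 × 2.641341147 = 16846835.702 m.
y = R·ln tan(π/4 + φ/2) = 6378137 × -0.614427252 = -3918901.189 m.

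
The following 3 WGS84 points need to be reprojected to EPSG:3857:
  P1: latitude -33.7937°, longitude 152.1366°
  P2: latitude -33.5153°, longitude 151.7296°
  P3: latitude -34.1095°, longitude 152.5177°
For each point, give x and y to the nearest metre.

P1: x 16935769 m, y -4001135 m; P2: x 16890462 m, y -3963903 m; P3: x 16978193 m, y -4043515 m

Web Mercator: x = R·λ, y = R·ln tan(π/4+φ/2), R = 6378137 m.
P1 (-33.7937°, 152.1366°) → (16935768.843, -4001134.5005) m.
P2 (-33.5153°, 151.7296°) → (16890461.810, -3963902.870) m.
P3 (-34.1095°, 152.5177°) → (16978192.701, -4043514.695) m.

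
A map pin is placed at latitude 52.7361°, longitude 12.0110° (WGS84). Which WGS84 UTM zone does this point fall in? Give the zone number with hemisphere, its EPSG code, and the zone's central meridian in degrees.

Zone 33N (EPSG:32633), central meridian 15°

UTM zone = ⌊(λ + 180)/6⌋ + 1; 12.0110° ∈ [12°, 18°) → zone 33.
Hemisphere: N (φ ≥ 0).
Central meridian λ₀ = 6×33 − 183 = 15°.
EPSG code: 32633.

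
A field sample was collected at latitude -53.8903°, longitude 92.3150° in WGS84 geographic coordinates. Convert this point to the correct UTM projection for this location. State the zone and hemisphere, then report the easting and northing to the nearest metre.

Zone 46S: E 454981 m, N 4028466 m

Longitude 92.3150° lies in the 6° band [90°, 96°), giving zone 46; latitude is south of the equator, so 46S.
Zone 46 central meridian λ₀ = 6×46 − 183 = 93°; Δλ = -0.6850°.
Transverse Mercator on WGS84 with k₀ = 0.9996 gives E = 454980.921 m, N = 4028466.083 m.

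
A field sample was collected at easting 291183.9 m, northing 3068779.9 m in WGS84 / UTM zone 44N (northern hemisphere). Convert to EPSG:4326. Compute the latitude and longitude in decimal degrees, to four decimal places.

lat 27.7272°, lon 78.8818°

Zone 44N: λ₀ = 81°, k₀ = 0.9996, false easting 500000 m.
Meridian distance M = (N − FN)/k₀ = 3070007.9 m.
Inverse transverse Mercator on WGS84 gives φ = 27.72719980°, λ = 78.88179968°.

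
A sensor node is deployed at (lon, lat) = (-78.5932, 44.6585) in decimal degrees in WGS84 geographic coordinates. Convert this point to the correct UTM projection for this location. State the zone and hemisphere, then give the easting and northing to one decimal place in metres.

Zone 17N: E 690816.8 m, N 4947833.0 m

Longitude -78.5932° lies in the 6° band [-84°, -78°), giving zone 17; latitude is north of the equator, so 17N.
Zone 17 central meridian λ₀ = 6×17 − 183 = -81°; Δλ = +2.4068°.
Transverse Mercator on WGS84 with k₀ = 0.9996 gives E = 690816.836 m, N = 4947833.045 m.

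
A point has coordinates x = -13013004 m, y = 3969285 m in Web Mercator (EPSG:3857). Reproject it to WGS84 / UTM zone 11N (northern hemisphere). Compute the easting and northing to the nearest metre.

E 509486 m, N 3712888 m

Web Mercator inverse (R = 6378137 m) → φ = 33.55560061°, λ = -116.89780386°.
UTM 11N forward: E = 509486.456 m, N = 3712888.310 m.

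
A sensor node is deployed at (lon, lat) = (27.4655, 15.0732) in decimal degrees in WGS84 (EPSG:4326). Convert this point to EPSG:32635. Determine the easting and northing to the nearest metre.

Zone 35 central meridian λ₀ = 6×35 − 183 = 27°; Δλ = +0.4655°.
Transverse Mercator on WGS84 with k₀ = 0.9996 gives E = 550028.141 m, N = 1666475.115 m.

E 550028 m, N 1666475 m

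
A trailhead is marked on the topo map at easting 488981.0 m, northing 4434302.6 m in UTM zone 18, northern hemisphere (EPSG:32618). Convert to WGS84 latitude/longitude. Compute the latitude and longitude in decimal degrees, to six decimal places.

Zone 18N: λ₀ = -75°, k₀ = 0.9996, false easting 500000 m.
Meridian distance M = (N − FN)/k₀ = 4436077.0 m.
Inverse transverse Mercator on WGS84 gives φ = 40.05890026°, λ = -75.12920008°.

lat 40.058900°, lon -75.129200°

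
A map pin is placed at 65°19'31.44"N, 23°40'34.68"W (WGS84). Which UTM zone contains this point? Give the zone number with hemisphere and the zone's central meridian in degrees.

UTM zone = ⌊(λ + 180)/6⌋ + 1; -23.6763° ∈ [-24°, -18°) → zone 27.
Hemisphere: N (φ ≥ 0).
Central meridian λ₀ = 6×27 − 183 = -21°.

Zone 27N, central meridian -21°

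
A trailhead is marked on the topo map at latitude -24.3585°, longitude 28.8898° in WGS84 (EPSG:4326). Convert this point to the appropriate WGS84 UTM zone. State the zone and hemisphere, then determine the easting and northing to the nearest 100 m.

Zone 35S: E 691700 m, N 7304800 m

Longitude 28.8898° lies in the 6° band [24°, 30°), giving zone 35; latitude is south of the equator, so 35S.
Zone 35 central meridian λ₀ = 6×35 − 183 = 27°; Δλ = +1.8898°.
Transverse Mercator on WGS84 with k₀ = 0.9996 gives E = 691700.457 m, N = 7304777.350 m.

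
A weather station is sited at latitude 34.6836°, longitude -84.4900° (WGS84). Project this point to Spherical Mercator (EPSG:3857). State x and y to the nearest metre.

x -9405384 m, y 4120966 m

Web Mercator is spherical with R = a = 6378137 m.
x = R·λ = 6378137 × -1.474628685 = -9405383.777 m.
y = R·ln tan(π/4 + φ/2) = 6378137 × 0.646108158 = 4120966.346 m.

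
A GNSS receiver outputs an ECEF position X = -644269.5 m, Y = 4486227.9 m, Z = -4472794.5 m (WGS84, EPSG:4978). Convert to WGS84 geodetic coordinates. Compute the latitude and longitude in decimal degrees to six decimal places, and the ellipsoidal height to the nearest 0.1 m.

lat -44.814100°, lon 98.172400°, h 110.6 m

λ = atan2(Y, X) = 98.17239964°; p = √(X²+Y²) = 4532253.7 m.
Bowring's method on WGS84 (a = 6378137 m, b = 6356752.314 m) gives φ = -44.81410006°, h = 110.556 m.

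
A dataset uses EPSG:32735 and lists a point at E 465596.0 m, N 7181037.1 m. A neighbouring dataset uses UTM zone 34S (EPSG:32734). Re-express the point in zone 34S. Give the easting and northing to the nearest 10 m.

UTM 35S → geographic: φ = -25.48740040°, λ = 26.65770015°.
UTM 34S (λ₀ = 21°) forward: E = 1069230.369 m, N = 7168961.396 m.

E 1069230 m, N 7168960 m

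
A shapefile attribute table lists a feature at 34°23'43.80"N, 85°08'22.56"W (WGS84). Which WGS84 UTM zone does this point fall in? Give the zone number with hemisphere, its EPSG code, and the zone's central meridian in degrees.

UTM zone = ⌊(λ + 180)/6⌋ + 1; -85.1396° ∈ [-90°, -84°) → zone 16.
Hemisphere: N (φ ≥ 0).
Central meridian λ₀ = 6×16 − 183 = -87°.
EPSG code: 32616.

Zone 16N (EPSG:32616), central meridian -87°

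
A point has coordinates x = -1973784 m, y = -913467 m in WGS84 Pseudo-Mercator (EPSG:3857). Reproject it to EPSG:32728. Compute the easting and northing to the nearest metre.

E 199090 m, N 9095014 m

Web Mercator inverse (R = 6378137 m) → φ = -8.17790438°, λ = -17.73080335°.
UTM 28S forward: E = 199089.520 m, N = 9095013.835 m.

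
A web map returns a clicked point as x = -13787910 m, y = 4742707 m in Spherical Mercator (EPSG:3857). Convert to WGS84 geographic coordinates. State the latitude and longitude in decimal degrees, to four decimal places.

lat 39.1467°, lon -123.8589°

R = 6378137 m. λ = x/R = -123.85890289°.
φ = 2·arctan(exp(y/R)) − 90° = 2·arctan(2.10347) − 90° = 39.14670051°.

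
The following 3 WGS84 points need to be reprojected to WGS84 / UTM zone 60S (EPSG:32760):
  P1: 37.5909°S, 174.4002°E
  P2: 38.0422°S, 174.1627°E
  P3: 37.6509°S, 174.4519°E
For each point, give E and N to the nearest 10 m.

P1: E 270460 m, N 5836400 m; P2: E 251010 m, N 5785700 m; P3: E 275210 m, N 5829860 m

UTM zone 60S: λ₀ = 177°, k₀ = 0.9996.
P1 (-37.5909°, 174.4002°) → (270462.006, 5836395.886) m.
P2 (-38.0422°, 174.1627°) → (251010.750, 5785701.900) m.
P3 (-37.6509°, 174.4519°) → (275208.296, 5829862.696) m.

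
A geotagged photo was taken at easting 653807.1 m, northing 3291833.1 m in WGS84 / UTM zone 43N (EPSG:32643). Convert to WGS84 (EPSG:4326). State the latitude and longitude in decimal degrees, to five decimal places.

lat 29.74720°, lon 76.59060°

Zone 43N: λ₀ = 75°, k₀ = 0.9996, false easting 500000 m.
Meridian distance M = (N − FN)/k₀ = 3293150.4 m.
Inverse transverse Mercator on WGS84 gives φ = 29.74720024°, λ = 76.59059974°.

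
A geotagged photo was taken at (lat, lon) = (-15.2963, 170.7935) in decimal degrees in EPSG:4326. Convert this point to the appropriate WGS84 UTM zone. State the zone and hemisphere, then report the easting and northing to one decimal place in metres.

Longitude 170.7935° lies in the 6° band [168°, 174°), giving zone 59; latitude is south of the equator, so 59S.
Zone 59 central meridian λ₀ = 6×59 − 183 = 171°; Δλ = -0.2065°.
Transverse Mercator on WGS84 with k₀ = 0.9996 gives E = 477830.532 m, N = 8308890.944 m.

Zone 59S: E 477830.5 m, N 8308890.9 m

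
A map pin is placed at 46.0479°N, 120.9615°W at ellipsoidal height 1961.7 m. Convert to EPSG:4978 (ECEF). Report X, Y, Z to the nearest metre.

X -2282076 m, Y -3803800 m, Z 4570357 m

WGS84: a = 6378137 m, e² = 0.006694380; N(φ) = a/√(1−e²sin²φ) = 6389230.663 m.
X = (N+h)·cosφ·cosλ = -2282076.295 m; Y = (N+h)·cosφ·sinλ = -3803800.049 m; Z = (N(1−e²)+h)·sinφ = 4570356.687 m.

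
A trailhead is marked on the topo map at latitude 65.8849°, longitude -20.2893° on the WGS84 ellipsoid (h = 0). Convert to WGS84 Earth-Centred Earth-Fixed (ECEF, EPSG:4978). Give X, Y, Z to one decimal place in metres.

WGS84: a = 6378137 m, e² = 0.006694380; N(φ) = a/√(1−e²sin²φ) = 6395996.806 m.
X = (N+h)·cosφ·cosλ = 2451078.388 m; Y = (N+h)·cosφ·sinλ = -906161.089 m; Z = (N(1−e²)+h)·sinφ = 5798715.560 m.

X 2451078.4 m, Y -906161.1 m, Z 5798715.6 m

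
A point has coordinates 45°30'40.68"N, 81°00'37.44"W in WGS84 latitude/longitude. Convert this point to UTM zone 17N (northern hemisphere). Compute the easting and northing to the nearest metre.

Zone 17 central meridian λ₀ = 6×17 − 183 = -81°; Δλ = -0.0104°.
Transverse Mercator on WGS84 with k₀ = 0.9996 gives E = 499187.644 m, N = 5039751.955 m.

E 499188 m, N 5039752 m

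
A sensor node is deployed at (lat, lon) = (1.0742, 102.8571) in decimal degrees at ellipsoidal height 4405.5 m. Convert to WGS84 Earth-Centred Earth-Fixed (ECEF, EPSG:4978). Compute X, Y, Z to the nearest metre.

WGS84: a = 6378137 m, e² = 0.006694380; N(φ) = a/√(1−e²sin²φ) = 6378144.503 m.
X = (N+h)·cosφ·cosλ = -1419996.732 m; Y = (N+h)·cosφ·sinλ = 6221433.635 m; Z = (N(1−e²)+h)·sinφ = 118854.659 m.

X -1419997 m, Y 6221434 m, Z 118855 m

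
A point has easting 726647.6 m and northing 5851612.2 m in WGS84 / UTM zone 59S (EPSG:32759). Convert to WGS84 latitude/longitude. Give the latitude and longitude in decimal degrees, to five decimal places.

Zone 59S: λ₀ = 171°, k₀ = 0.9996, false easting 500000 m, false northing 10000000 m.
Meridian distance M = (N − FN)/k₀ = -4150047.8 m.
Inverse transverse Mercator on WGS84 gives φ = -37.45459987°, λ = 173.56239958°.

lat -37.45460°, lon 173.56240°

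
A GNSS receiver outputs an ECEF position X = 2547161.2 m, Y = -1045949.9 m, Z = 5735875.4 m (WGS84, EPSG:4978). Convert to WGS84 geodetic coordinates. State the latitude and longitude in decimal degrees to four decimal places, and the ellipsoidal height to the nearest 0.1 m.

lat 64.5061°, lon -22.3247°, h 1829.7 m

λ = atan2(Y, X) = -22.32469917°; p = √(X²+Y²) = 2753550.7 m.
Bowring's method on WGS84 (a = 6378137 m, b = 6356752.314 m) gives φ = 64.50610016°, h = 1829.715 m.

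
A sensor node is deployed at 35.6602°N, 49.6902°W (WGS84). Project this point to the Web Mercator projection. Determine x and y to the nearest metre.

x -5531488 m, y 4253966 m

Web Mercator is spherical with R = a = 6378137 m.
x = R·λ = 6378137 × -0.867257596 = -5531487.761 m.
y = R·ln tan(π/4 + φ/2) = 6378137 × 0.666960523 = 4253965.587 m.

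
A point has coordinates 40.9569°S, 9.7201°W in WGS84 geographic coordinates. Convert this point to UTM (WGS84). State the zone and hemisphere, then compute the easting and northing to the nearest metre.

Zone 29S: E 439399 m, N 5465778 m

Longitude -9.7201° lies in the 6° band [-12°, -6°), giving zone 29; latitude is south of the equator, so 29S.
Zone 29 central meridian λ₀ = 6×29 − 183 = -9°; Δλ = -0.7201°.
Transverse Mercator on WGS84 with k₀ = 0.9996 gives E = 439398.827 m, N = 5465777.797 m.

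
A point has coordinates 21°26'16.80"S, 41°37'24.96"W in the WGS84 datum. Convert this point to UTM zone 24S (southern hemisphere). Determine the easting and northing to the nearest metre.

Zone 24 central meridian λ₀ = 6×24 − 183 = -39°; Δλ = -2.6236°.
Transverse Mercator on WGS84 with k₀ = 0.9996 gives E = 228065.640 m, N = 7627099.780 m.

E 228066 m, N 7627100 m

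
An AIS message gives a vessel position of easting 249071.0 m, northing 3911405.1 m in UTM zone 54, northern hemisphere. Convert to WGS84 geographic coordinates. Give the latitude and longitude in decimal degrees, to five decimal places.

Zone 54N: λ₀ = 141°, k₀ = 0.9996, false easting 500000 m.
Meridian distance M = (N − FN)/k₀ = 3912970.3 m.
Inverse transverse Mercator on WGS84 gives φ = 35.31439977°, λ = 138.23989984°.

lat 35.31440°, lon 138.23990°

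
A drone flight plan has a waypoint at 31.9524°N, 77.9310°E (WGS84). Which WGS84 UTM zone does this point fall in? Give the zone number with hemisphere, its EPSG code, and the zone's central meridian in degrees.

UTM zone = ⌊(λ + 180)/6⌋ + 1; 77.9310° ∈ [72°, 78°) → zone 43.
Hemisphere: N (φ ≥ 0).
Central meridian λ₀ = 6×43 − 183 = 75°.
EPSG code: 32643.

Zone 43N (EPSG:32643), central meridian 75°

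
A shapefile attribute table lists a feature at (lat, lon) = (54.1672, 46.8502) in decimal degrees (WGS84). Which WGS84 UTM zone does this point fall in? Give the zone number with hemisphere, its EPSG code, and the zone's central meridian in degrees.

UTM zone = ⌊(λ + 180)/6⌋ + 1; 46.8502° ∈ [42°, 48°) → zone 38.
Hemisphere: N (φ ≥ 0).
Central meridian λ₀ = 6×38 − 183 = 45°.
EPSG code: 32638.

Zone 38N (EPSG:32638), central meridian 45°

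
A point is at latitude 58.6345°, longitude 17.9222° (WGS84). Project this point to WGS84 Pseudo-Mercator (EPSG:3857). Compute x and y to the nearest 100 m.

x 1995100 m, y 8101800 m

Web Mercator is spherical with R = a = 6378137 m.
x = R·λ = 6378137 × 0.312801399 = 1995090.178 m.
y = R·ln tan(π/4 + φ/2) = 6378137 × 1.270246185 = 8101804.191 m.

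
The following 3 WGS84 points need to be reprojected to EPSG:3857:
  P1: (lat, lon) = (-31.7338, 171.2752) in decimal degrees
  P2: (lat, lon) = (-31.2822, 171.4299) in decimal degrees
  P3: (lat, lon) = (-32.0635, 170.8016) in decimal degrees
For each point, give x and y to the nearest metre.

Web Mercator: x = R·λ, y = R·ln tan(π/4+φ/2), R = 6378137 m.
P1 (-31.7338°, 171.2752°) → (19066268.050, -3728418.240) m.
P2 (-31.2822°, 171.4299°) → (19083489.175, -3669452.671) m.
P3 (-32.0635°, 170.8016°) → (19013547.139, -3771648.878) m.

P1: x 19066268 m, y -3728418 m; P2: x 19083489 m, y -3669453 m; P3: x 19013547 m, y -3771649 m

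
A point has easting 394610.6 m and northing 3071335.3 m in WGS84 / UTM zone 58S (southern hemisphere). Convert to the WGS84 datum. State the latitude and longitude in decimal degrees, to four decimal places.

Zone 58S: λ₀ = 165°, k₀ = 0.9996, false easting 500000 m, false northing 10000000 m.
Meridian distance M = (N − FN)/k₀ = -6931437.3 m.
Inverse transverse Mercator on WGS84 gives φ = -62.47410035°, λ = 162.95579936°.

lat -62.4741°, lon 162.9558°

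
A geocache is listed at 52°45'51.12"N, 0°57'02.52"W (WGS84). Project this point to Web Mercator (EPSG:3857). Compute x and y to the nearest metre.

x -105831 m, y 6939500 m

Web Mercator is spherical with R = a = 6378137 m.
x = R·λ = 6378137 × -0.016592845 = -105831.440 m.
y = R·ln tan(π/4 + φ/2) = 6378137 × 1.088013609 = 6939499.853 m.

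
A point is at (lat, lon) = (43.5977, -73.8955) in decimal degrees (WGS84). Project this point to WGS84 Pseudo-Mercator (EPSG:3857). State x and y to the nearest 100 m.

x -8226000 m, y 5403400 m

Web Mercator is spherical with R = a = 6378137 m.
x = R·λ = 6378137 × -1.289719777 = -8226009.432 m.
y = R·ln tan(π/4 + φ/2) = 6378137 × 0.847174487 = 5403394.943 m.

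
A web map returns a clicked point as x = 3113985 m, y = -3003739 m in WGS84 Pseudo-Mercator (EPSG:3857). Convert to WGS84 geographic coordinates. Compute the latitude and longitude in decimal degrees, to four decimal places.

R = 6378137 m. λ = x/R = 27.97340320°.
φ = 2·arctan(exp(y/R)) − 90° = 2·arctan(0.62441) − 90° = -26.03760315°.

lat -26.0376°, lon 27.9734°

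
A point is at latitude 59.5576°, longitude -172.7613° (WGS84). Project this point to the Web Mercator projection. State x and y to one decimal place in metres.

x -19231699.9 m, y 8301894.3 m

Web Mercator is spherical with R = a = 6378137 m.
x = R·λ = 6378137 × -3.015253505 = -19231699.945 m.
y = R·ln tan(π/4 + φ/2) = 6378137 × 1.301617424 = 8301894.255 m.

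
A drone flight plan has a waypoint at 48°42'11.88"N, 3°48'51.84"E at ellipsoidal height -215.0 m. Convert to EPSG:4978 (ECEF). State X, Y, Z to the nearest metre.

WGS84: a = 6378137 m, e² = 0.006694380; N(φ) = a/√(1−e²sin²φ) = 6390221.715 m.
X = (N+h)·cosφ·cosλ = 4207796.701 m; Y = (N+h)·cosφ·sinλ = 280543.766 m; Z = (N(1−e²)+h)·sinφ = 4768686.122 m.

X 4207797 m, Y 280544 m, Z 4768686 m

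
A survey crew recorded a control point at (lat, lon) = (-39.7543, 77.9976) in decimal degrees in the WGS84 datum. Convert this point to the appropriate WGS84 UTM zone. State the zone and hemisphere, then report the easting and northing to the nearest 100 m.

Zone 43S: E 756800 m, N 5595200 m

Longitude 77.9976° lies in the 6° band [72°, 78°), giving zone 43; latitude is south of the equator, so 43S.
Zone 43 central meridian λ₀ = 6×43 − 183 = 75°; Δλ = +2.9976°.
Transverse Mercator on WGS84 with k₀ = 0.9996 gives E = 756810.519 m, N = 5595214.265 m.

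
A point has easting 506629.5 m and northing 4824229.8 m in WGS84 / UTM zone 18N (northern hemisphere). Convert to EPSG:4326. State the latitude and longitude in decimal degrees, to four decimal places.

Zone 18N: λ₀ = -75°, k₀ = 0.9996, false easting 500000 m.
Meridian distance M = (N − FN)/k₀ = 4826160.3 m.
Inverse transverse Mercator on WGS84 gives φ = 43.57099977°, λ = -74.91790046°.

lat 43.5710°, lon -74.9179°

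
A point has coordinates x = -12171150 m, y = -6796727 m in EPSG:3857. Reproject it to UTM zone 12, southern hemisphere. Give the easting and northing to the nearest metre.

E 614327 m, N 4239744 m

Web Mercator inverse (R = 6378137 m) → φ = -51.98120063°, λ = -109.33530070°.
UTM 12S forward: E = 614326.512 m, N = 4239744.110 m.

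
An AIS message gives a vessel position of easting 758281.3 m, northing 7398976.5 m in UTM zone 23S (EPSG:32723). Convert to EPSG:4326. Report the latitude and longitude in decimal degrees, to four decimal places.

lat -23.4989°, lon -42.4709°

Zone 23S: λ₀ = -45°, k₀ = 0.9996, false easting 500000 m, false northing 10000000 m.
Meridian distance M = (N − FN)/k₀ = -2602064.3 m.
Inverse transverse Mercator on WGS84 gives φ = -23.49889969°, λ = -42.47090007°.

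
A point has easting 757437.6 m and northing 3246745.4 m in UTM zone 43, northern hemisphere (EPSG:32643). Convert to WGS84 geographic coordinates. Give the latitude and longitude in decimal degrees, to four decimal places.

lat 29.3235°, lon 77.6509°

Zone 43N: λ₀ = 75°, k₀ = 0.9996, false easting 500000 m.
Meridian distance M = (N − FN)/k₀ = 3248044.6 m.
Inverse transverse Mercator on WGS84 gives φ = 29.32349959°, λ = 77.65090032°.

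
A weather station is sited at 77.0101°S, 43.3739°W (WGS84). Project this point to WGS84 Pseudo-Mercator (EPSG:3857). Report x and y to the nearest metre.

x -4828360 m, y -13859091 m

Web Mercator is spherical with R = a = 6378137 m.
x = R·λ = 6378137 × -0.757017364 = -4828360.462 m.
y = R·ln tan(π/4 + φ/2) = 6378137 × -2.172905758 = -13859090.615 m.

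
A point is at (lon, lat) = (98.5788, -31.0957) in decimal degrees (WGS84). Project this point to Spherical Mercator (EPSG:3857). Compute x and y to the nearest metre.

x 10973742 m, y -3645184 m

Web Mercator is spherical with R = a = 6378137 m.
x = R·λ = 6378137 × 1.720524633 = 10973741.819 m.
y = R·ln tan(π/4 + φ/2) = 6378137 × -0.571512317 = -3645183.857 m.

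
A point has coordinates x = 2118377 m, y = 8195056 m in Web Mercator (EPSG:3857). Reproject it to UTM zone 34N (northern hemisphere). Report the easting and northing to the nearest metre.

Web Mercator inverse (R = 6378137 m) → φ = 59.06780222°, λ = 19.02970437°.
UTM 34N forward: E = 387035.080 m, N = 6549268.206 m.

E 387035 m, N 6549268 m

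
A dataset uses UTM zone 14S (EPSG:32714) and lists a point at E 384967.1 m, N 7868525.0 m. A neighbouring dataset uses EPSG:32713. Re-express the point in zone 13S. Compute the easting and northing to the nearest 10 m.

E 1015930 m, N 7861590 m

UTM 14S → geographic: φ = -19.27370032°, λ = -100.09470019°.
UTM 13S (λ₀ = -105°) forward: E = 1015928.639 m, N = 7861585.250 m.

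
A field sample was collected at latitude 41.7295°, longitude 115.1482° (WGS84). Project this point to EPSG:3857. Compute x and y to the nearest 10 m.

Web Mercator is spherical with R = a = 6378137 m.
x = R·λ = 6378137 × 2.009715218 = 12818238.990 m.
y = R·ln tan(π/4 + φ/2) = 6378137 × 0.802827783 = 5120545.585 m.

x 12818240 m, y 5120550 m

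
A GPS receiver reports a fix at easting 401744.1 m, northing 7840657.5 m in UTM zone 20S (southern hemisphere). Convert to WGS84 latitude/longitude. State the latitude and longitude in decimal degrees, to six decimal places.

lat -19.526400°, lon -63.936500°

Zone 20S: λ₀ = -63°, k₀ = 0.9996, false easting 500000 m, false northing 10000000 m.
Meridian distance M = (N − FN)/k₀ = -2160206.6 m.
Inverse transverse Mercator on WGS84 gives φ = -19.52639973°, λ = -63.93650039°.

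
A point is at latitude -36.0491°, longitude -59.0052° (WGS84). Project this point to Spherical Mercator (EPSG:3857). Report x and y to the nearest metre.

Web Mercator is spherical with R = a = 6378137 m.
x = R·λ = 6378137 × -1.029835016 = -6568428.818 m.
y = R·ln tan(π/4 + φ/2) = 6378137 × -0.675335064 = -4307379.561 m.

x -6568429 m, y -4307380 m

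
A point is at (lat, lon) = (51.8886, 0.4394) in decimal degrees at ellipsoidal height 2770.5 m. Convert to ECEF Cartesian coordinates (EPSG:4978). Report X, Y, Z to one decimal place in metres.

X 3946314.4 m, Y 30264.8 m, Z 4997342.6 m

WGS84: a = 6378137 m, e² = 0.006694380; N(φ) = a/√(1−e²sin²φ) = 6391394.721 m.
X = (N+h)·cosφ·cosλ = 3946314.368 m; Y = (N+h)·cosφ·sinλ = 30264.786 m; Z = (N(1−e²)+h)·sinφ = 4997342.554 m.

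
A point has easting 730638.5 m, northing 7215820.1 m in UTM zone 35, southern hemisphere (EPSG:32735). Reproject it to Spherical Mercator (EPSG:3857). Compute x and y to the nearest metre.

x 3260336 m, y -2894918 m

Unproject from UTM 35S (λ₀ = 27°) → φ = -25.15599995°, λ = 29.28809954°.
Web Mercator (R = 6378137 m): x = 3260336.327 m, y = -2894917.901 m.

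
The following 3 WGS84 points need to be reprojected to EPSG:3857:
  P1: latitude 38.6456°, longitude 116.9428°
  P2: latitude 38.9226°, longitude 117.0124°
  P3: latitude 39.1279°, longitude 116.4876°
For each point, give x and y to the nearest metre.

Web Mercator: x = R·λ, y = R·ln tan(π/4+φ/2), R = 6378137 m.
P1 (38.6456°, 116.9428°) → (13018012.948, 4671033.206) m.
P2 (38.9226°, 117.0124°) → (13025760.784, 4710590.743) m.
P3 (39.1279°, 116.4876°) → (12967340.316, 4740008.744) m.

P1: x 13018013 m, y 4671033 m; P2: x 13025761 m, y 4710591 m; P3: x 12967340 m, y 4740009 m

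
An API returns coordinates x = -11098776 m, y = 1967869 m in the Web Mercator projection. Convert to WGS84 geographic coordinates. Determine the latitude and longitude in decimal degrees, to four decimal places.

R = 6378137 m. λ = x/R = -99.70200116°.
φ = 2·arctan(exp(y/R)) − 90° = 2·arctan(1.36143) − 90° = 17.40369855°.

lat 17.4037°, lon -99.7020°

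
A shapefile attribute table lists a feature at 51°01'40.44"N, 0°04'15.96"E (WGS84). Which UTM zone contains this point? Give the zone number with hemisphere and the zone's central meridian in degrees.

Zone 31N, central meridian 3°

UTM zone = ⌊(λ + 180)/6⌋ + 1; 0.0711° ∈ [0°, 6°) → zone 31.
Hemisphere: N (φ ≥ 0).
Central meridian λ₀ = 6×31 − 183 = 3°.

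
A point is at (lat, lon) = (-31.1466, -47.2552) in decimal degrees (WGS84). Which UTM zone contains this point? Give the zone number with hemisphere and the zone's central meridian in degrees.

UTM zone = ⌊(λ + 180)/6⌋ + 1; -47.2552° ∈ [-48°, -42°) → zone 23.
Hemisphere: S (φ < 0).
Central meridian λ₀ = 6×23 − 183 = -45°.

Zone 23S, central meridian -45°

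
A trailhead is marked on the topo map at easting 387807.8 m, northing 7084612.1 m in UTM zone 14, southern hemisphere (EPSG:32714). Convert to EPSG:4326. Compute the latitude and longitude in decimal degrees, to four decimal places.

lat -26.3541°, lon -100.1244°

Zone 14S: λ₀ = -99°, k₀ = 0.9996, false easting 500000 m, false northing 10000000 m.
Meridian distance M = (N − FN)/k₀ = -2916554.5 m.
Inverse transverse Mercator on WGS84 gives φ = -26.35410028°, λ = -100.12439973°.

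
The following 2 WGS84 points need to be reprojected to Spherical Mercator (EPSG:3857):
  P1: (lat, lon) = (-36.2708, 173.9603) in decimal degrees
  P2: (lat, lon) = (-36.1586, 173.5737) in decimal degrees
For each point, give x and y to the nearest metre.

P1: x 19365172 m, y -4337947 m; P2: x 19322136 m, y -4322466 m

Web Mercator: x = R·λ, y = R·ln tan(π/4+φ/2), R = 6378137 m.
P1 (-36.2708°, 173.9603°) → (19365172.014, -4337947.297) m.
P2 (-36.1586°, 173.5737°) → (19322135.899, -4322466.489) m.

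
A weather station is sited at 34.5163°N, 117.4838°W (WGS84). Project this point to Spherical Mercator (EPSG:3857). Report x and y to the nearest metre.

x -13078237 m, y 4098341 m

Web Mercator is spherical with R = a = 6378137 m.
x = R·λ = 6378137 × -2.050479128 = -13078236.792 m.
y = R·ln tan(π/4 + φ/2) = 6378137 × 0.642560828 = 4098340.991 m.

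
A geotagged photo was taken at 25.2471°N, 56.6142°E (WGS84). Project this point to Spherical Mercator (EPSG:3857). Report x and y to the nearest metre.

x 6302264 m, y 2906126 m

Web Mercator is spherical with R = a = 6378137 m.
x = R·λ = 6378137 × 0.988104193 = 6302263.916 m.
y = R·ln tan(π/4 + φ/2) = 6378137 × 0.455638683 = 2906125.945 m.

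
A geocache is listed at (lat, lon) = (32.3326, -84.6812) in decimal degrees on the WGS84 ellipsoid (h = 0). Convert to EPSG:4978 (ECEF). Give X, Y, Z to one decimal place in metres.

X 500048.5 m, Y -5371196.5 m, Z 3391652.2 m

WGS84: a = 6378137 m, e² = 0.006694380; N(φ) = a/√(1−e²sin²φ) = 6384252.545 m.
X = (N+h)·cosφ·cosλ = 500048.465 m; Y = (N+h)·cosφ·sinλ = -5371196.530 m; Z = (N(1−e²)+h)·sinφ = 3391652.175 m.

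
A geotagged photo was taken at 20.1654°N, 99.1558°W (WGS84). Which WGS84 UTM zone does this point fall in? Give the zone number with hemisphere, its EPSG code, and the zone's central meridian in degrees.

Zone 14N (EPSG:32614), central meridian -99°

UTM zone = ⌊(λ + 180)/6⌋ + 1; -99.1558° ∈ [-102°, -96°) → zone 14.
Hemisphere: N (φ ≥ 0).
Central meridian λ₀ = 6×14 − 183 = -99°.
EPSG code: 32614.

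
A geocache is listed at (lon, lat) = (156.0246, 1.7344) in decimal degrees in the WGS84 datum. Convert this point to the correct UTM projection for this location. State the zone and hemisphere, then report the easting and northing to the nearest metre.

Longitude 156.0246° lies in the 6° band [156°, 162°), giving zone 57; latitude is north of the equator, so 57N.
Zone 57 central meridian λ₀ = 6×57 − 183 = 159°; Δλ = -2.9754°.
Transverse Mercator on WGS84 with k₀ = 0.9996 gives E = 168913.568 m, N = 191964.270 m.

Zone 57N: E 168914 m, N 191964 m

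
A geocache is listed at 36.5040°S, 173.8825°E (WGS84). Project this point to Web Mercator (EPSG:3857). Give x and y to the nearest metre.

x 19356511 m, y -4370194 m

Web Mercator is spherical with R = a = 6378137 m.
x = R·λ = 6378137 × 3.034822137 = 19356511.358 m.
y = R·ln tan(π/4 + φ/2) = 6378137 × -0.685183534 = -4370194.452 m.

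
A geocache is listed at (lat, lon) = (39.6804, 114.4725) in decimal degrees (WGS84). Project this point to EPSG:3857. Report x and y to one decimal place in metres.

Web Mercator is spherical with R = a = 6378137 m.
x = R·λ = 6378137 × 1.997922028 = 12743020.410 m.
y = R·ln tan(π/4 + φ/2) = 6378137 × 0.755644946 = 4819606.992 m.

x 12743020.4 m, y 4819607.0 m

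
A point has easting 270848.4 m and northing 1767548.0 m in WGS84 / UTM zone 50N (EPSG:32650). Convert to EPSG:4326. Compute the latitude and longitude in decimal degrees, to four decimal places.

lat 15.9768°, lon 114.8589°

Zone 50N: λ₀ = 117°, k₀ = 0.9996, false easting 500000 m.
Meridian distance M = (N − FN)/k₀ = 1768255.3 m.
Inverse transverse Mercator on WGS84 gives φ = 15.97679977°, λ = 114.85890029°.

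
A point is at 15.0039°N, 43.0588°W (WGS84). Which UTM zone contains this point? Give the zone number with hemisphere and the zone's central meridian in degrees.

Zone 23N, central meridian -45°

UTM zone = ⌊(λ + 180)/6⌋ + 1; -43.0588° ∈ [-48°, -42°) → zone 23.
Hemisphere: N (φ ≥ 0).
Central meridian λ₀ = 6×23 − 183 = -45°.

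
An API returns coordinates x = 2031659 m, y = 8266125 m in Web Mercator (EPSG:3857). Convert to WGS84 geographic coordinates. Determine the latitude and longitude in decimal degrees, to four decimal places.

lat 59.3944°, lon 18.2507°

R = 6378137 m. λ = x/R = 18.25070332°.
φ = 2·arctan(exp(y/R)) − 90° = 2·arctan(3.65468) − 90° = 59.39440185°.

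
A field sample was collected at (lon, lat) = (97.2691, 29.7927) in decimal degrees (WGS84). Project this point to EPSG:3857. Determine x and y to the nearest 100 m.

Web Mercator is spherical with R = a = 6378137 m.
x = R·λ = 6378137 × 1.697666055 = 10827946.682 m.
y = R·ln tan(π/4 + φ/2) = 6378137 × 0.545132708 = 3476931.096 m.

x 10827900 m, y 3476900 m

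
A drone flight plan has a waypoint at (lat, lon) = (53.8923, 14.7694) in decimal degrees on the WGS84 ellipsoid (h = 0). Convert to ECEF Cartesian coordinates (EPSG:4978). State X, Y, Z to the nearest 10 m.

WGS84: a = 6378137 m, e² = 0.006694380; N(φ) = a/√(1−e²sin²φ) = 6392117.639 m.
X = (N+h)·cosφ·cosλ = 3642446.682 m; Y = (N+h)·cosφ·sinλ = 960295.096 m; Z = (N(1−e²)+h)·sinφ = 5129688.680 m.

X 3642450 m, Y 960300 m, Z 5129690 m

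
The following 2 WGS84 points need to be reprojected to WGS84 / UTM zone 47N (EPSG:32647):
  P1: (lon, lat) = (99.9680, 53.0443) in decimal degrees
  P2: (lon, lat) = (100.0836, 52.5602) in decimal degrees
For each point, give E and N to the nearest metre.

P1: E 564895 m, N 5877637 m; P2: E 573456 m, N 5823900 m

UTM zone 47N: λ₀ = 99°, k₀ = 0.9996.
P1 (53.0443°, 99.9680°) → (564895.475, 5877636.639) m.
P2 (52.5602°, 100.0836°) → (573456.443, 5823899.777) m.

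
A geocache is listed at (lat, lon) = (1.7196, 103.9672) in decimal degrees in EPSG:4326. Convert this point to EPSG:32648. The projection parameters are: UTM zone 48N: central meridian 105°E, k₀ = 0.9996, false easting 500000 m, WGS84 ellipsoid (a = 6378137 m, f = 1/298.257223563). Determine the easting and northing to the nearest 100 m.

E 385100 m, N 190100 m

Zone 48 central meridian λ₀ = 6×48 − 183 = 105°; Δλ = -1.0328°.
Transverse Mercator on WGS84 with k₀ = 0.9996 gives E = 385120.376 m, N = 190099.113 m.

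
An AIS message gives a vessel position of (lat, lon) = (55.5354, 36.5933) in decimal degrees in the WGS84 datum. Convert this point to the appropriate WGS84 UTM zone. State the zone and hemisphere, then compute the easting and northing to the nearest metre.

Longitude 36.5933° lies in the 6° band [36°, 42°), giving zone 37; latitude is north of the equator, so 37N.
Zone 37 central meridian λ₀ = 6×37 − 183 = 39°; Δλ = -2.4067°.
Transverse Mercator on WGS84 with k₀ = 0.9996 gives E = 348119.750 m, N = 6157003.424 m.

Zone 37N: E 348120 m, N 6157003 m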